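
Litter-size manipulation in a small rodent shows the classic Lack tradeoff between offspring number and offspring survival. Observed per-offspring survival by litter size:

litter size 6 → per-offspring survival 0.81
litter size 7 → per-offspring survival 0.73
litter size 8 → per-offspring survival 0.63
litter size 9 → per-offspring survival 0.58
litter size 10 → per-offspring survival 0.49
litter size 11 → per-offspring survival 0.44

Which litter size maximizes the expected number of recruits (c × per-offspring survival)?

9

Expected recruits = c × s(c):
  c=6: 6 × 0.81 = 4.860
  c=7: 7 × 0.73 = 5.110
  c=8: 8 × 0.63 = 5.040
  c=9: 9 × 0.58 = 5.220
  c=10: 10 × 0.49 = 4.900
  c=11: 11 × 0.44 = 4.840
Maximum at c = 9 (5.220 recruits).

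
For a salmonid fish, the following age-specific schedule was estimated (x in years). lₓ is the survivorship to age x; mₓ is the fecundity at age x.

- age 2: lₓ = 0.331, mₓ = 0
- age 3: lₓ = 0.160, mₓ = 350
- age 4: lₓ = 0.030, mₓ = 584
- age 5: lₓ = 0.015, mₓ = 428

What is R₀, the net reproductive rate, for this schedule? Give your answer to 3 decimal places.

79.940

R₀ = Σ lₓ mₓ:
  age 2: 0.331 × 0 = 0.0000
  age 3: 0.160 × 350 = 56.0000
  age 4: 0.030 × 584 = 17.5200
  age 5: 0.015 × 428 = 6.4200
R₀ = 0.0000 + 56.0000 + 17.5200 + 6.4200 = 79.9400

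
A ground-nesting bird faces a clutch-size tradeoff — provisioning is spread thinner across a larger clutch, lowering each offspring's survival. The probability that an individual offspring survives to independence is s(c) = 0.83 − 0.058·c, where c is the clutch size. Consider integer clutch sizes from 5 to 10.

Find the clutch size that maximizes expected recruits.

Expected recruits = c × s(c):
  c=5: 5 × 0.540 = 2.700
  c=6: 6 × 0.482 = 2.892
  c=7: 7 × 0.424 = 2.968
  c=8: 8 × 0.366 = 2.928
  c=9: 9 × 0.308 = 2.772
  c=10: 10 × 0.250 = 2.500
Maximum at c = 7 (2.968 recruits).

7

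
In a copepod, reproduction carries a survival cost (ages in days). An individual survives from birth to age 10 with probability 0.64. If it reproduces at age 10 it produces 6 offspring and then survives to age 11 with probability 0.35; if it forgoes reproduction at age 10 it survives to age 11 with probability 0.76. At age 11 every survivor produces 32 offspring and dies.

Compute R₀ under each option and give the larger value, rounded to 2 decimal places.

breed at age 10: R₀ = 0.64 × (6 + 0.35 × 32) = 0.64 × 17.2000 = 11.0080
delay to age 11: R₀ = 0.64 × (0.76 × 32) = 0.64 × 24.3200 = 15.5648
Higher: delay to age 11 (15.5648).

15.56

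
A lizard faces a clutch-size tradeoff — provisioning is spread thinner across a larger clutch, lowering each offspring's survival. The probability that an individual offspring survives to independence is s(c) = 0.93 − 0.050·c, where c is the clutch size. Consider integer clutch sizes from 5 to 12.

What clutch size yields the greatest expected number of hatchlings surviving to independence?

9

Expected hatchlings surviving to independence = c × s(c):
  c=5: 5 × 0.680 = 3.400
  c=6: 6 × 0.630 = 3.780
  c=7: 7 × 0.580 = 4.060
  c=8: 8 × 0.530 = 4.240
  c=9: 9 × 0.480 = 4.320
  c=10: 10 × 0.430 = 4.300
  c=11: 11 × 0.380 = 4.180
  c=12: 12 × 0.330 = 3.960
Maximum at c = 9 (4.320 hatchlings surviving to independence).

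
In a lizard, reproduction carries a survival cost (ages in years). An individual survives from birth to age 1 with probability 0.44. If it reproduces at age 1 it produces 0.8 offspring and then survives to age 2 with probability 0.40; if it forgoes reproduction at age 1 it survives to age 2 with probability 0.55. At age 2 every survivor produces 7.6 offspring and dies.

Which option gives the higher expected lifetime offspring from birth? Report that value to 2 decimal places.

1.84

breed at age 1: R₀ = 0.44 × (0.8 + 0.40 × 7.6) = 0.44 × 3.8400 = 1.6896
delay to age 2: R₀ = 0.44 × (0.55 × 7.6) = 0.44 × 4.1800 = 1.8392
Higher: delay to age 2 (1.8392).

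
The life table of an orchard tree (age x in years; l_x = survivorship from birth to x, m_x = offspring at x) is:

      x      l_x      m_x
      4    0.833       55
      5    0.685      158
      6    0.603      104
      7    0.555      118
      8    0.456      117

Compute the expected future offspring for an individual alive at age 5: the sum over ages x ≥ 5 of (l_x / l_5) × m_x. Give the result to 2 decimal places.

l_5 = 0.685. Conditional survival from age 5 to x is l_x / l_5.
  x=5: (0.685/0.685) × 158 = 158.0000
  x=6: (0.603/0.685) × 104 = 91.5504
  x=7: (0.555/0.685) × 118 = 95.6058
  x=8: (0.456/0.685) × 117 = 77.8861
Sum = 158.0000 + 91.5504 + 95.6058 + 77.8861 = 423.0423

423.04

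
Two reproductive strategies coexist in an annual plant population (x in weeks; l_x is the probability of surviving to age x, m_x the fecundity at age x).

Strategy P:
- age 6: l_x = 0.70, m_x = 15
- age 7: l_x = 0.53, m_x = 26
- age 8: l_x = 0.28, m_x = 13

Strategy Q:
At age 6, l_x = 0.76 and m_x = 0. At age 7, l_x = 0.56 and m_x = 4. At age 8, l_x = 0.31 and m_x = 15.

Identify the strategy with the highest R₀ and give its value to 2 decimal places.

27.92

Strategy P: R₀ = 0.70×15 + 0.53×26 + 0.28×13 = 27.9200
Strategy Q: R₀ = 0.76×0 + 0.56×4 + 0.31×15 = 6.8900
Highest R₀: strategy P with 27.9200.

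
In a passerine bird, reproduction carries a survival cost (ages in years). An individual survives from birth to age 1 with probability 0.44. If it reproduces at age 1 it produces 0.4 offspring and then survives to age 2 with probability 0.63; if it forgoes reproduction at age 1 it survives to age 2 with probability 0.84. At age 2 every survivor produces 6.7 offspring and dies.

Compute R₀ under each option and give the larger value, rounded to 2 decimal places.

2.48

breed at age 1: R₀ = 0.44 × (0.4 + 0.63 × 6.7) = 0.44 × 4.6210 = 2.0332
delay to age 2: R₀ = 0.44 × (0.84 × 6.7) = 0.44 × 5.6280 = 2.4763
Higher: delay to age 2 (2.4763).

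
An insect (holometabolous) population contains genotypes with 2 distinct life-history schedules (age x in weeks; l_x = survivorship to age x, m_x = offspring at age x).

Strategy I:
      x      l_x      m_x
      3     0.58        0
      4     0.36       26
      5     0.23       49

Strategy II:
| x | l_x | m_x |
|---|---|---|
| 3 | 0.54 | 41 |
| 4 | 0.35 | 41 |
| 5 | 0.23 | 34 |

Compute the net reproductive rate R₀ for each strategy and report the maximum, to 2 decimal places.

Strategy I: R₀ = 0.58×0 + 0.36×26 + 0.23×49 = 20.6300
Strategy II: R₀ = 0.54×41 + 0.35×41 + 0.23×34 = 44.3100
Highest R₀: strategy II with 44.3100.

44.31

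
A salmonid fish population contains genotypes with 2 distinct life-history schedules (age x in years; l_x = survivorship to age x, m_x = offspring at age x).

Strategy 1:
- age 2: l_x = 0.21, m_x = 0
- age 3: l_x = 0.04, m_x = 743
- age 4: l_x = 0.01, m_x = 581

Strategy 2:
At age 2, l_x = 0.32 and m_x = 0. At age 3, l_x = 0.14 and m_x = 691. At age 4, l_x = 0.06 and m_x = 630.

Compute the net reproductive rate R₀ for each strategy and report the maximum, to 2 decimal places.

Strategy 1: R₀ = 0.21×0 + 0.04×743 + 0.01×581 = 35.5300
Strategy 2: R₀ = 0.32×0 + 0.14×691 + 0.06×630 = 134.5400
Highest R₀: strategy 2 with 134.5400.

134.54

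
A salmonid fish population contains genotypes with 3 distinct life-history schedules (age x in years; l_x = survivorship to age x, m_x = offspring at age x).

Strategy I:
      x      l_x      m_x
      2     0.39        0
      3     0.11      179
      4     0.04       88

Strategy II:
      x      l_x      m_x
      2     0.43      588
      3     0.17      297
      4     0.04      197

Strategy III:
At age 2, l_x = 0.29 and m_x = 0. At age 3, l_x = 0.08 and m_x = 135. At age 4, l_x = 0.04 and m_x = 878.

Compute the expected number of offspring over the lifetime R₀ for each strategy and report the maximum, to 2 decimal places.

311.21

Strategy I: R₀ = 0.39×0 + 0.11×179 + 0.04×88 = 23.2100
Strategy II: R₀ = 0.43×588 + 0.17×297 + 0.04×197 = 311.2100
Strategy III: R₀ = 0.29×0 + 0.08×135 + 0.04×878 = 45.9200
Highest R₀: strategy II with 311.2100.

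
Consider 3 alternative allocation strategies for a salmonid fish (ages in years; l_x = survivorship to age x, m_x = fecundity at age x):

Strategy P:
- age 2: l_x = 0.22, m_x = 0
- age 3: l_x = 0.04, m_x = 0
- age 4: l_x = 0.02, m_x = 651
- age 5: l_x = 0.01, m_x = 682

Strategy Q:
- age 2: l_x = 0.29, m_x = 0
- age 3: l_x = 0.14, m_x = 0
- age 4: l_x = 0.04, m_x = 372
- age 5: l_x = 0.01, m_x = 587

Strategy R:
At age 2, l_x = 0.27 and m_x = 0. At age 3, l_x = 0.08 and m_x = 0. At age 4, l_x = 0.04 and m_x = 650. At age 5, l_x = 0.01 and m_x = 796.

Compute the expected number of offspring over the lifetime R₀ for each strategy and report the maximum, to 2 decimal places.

Strategy P: R₀ = 0.22×0 + 0.04×0 + 0.02×651 + 0.01×682 = 19.8400
Strategy Q: R₀ = 0.29×0 + 0.14×0 + 0.04×372 + 0.01×587 = 20.7500
Strategy R: R₀ = 0.27×0 + 0.08×0 + 0.04×650 + 0.01×796 = 33.9600
Highest R₀: strategy R with 33.9600.

33.96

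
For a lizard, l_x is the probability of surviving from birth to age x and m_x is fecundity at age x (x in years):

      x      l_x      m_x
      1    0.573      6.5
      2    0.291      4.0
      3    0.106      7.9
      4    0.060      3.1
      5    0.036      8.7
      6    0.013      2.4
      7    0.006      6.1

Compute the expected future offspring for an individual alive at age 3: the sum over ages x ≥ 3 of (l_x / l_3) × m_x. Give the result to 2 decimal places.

13.25

l_3 = 0.106. Conditional survival from age 3 to x is l_x / l_3.
  x=3: (0.106/0.106) × 7.9 = 7.9000
  x=4: (0.060/0.106) × 3.1 = 1.7547
  x=5: (0.036/0.106) × 8.7 = 2.9547
  x=6: (0.013/0.106) × 2.4 = 0.2943
  x=7: (0.006/0.106) × 6.1 = 0.3453
Sum = 7.9000 + 1.7547 + 2.9547 + 0.2943 + 0.3453 = 13.2491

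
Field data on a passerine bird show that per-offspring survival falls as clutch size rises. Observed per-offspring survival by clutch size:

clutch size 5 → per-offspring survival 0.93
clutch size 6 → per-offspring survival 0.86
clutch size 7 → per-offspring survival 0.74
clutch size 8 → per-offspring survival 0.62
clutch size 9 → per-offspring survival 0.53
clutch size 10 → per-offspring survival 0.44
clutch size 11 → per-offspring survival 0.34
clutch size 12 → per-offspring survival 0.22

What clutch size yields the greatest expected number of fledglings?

7

Expected fledglings = c × s(c):
  c=5: 5 × 0.93 = 4.650
  c=6: 6 × 0.86 = 5.160
  c=7: 7 × 0.74 = 5.180
  c=8: 8 × 0.62 = 4.960
  c=9: 9 × 0.53 = 4.770
  c=10: 10 × 0.44 = 4.400
  c=11: 11 × 0.34 = 3.740
  c=12: 12 × 0.22 = 2.640
Maximum at c = 7 (5.180 fledglings).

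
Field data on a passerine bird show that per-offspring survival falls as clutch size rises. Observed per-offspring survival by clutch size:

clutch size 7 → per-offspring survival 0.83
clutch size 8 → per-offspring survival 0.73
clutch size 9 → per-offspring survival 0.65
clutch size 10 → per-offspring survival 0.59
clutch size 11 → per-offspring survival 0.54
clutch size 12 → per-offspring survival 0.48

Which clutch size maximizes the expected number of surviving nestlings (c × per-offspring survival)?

11

Expected surviving nestlings = c × s(c):
  c=7: 7 × 0.83 = 5.810
  c=8: 8 × 0.73 = 5.840
  c=9: 9 × 0.65 = 5.850
  c=10: 10 × 0.59 = 5.900
  c=11: 11 × 0.54 = 5.940
  c=12: 12 × 0.48 = 5.760
Maximum at c = 11 (5.940 surviving nestlings).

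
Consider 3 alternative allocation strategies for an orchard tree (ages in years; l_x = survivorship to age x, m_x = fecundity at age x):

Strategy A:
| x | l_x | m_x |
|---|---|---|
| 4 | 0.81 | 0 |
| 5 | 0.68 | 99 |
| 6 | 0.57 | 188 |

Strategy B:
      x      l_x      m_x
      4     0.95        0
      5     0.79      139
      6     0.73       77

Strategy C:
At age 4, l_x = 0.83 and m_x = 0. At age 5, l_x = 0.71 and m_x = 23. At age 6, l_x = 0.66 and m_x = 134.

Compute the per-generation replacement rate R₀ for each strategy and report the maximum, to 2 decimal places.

174.48

Strategy A: R₀ = 0.81×0 + 0.68×99 + 0.57×188 = 174.4800
Strategy B: R₀ = 0.95×0 + 0.79×139 + 0.73×77 = 166.0200
Strategy C: R₀ = 0.83×0 + 0.71×23 + 0.66×134 = 104.7700
Highest R₀: strategy A with 174.4800.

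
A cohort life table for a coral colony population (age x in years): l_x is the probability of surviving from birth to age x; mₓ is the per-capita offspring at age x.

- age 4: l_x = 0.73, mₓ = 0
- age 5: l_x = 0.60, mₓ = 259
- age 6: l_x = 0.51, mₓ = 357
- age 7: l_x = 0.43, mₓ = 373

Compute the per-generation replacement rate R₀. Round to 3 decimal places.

R₀ = Σ l_x mₓ:
  age 4: 0.73 × 0 = 0.0000
  age 5: 0.60 × 259 = 155.4000
  age 6: 0.51 × 357 = 182.0700
  age 7: 0.43 × 373 = 160.3900
R₀ = 0.0000 + 155.4000 + 182.0700 + 160.3900 = 497.8600

497.860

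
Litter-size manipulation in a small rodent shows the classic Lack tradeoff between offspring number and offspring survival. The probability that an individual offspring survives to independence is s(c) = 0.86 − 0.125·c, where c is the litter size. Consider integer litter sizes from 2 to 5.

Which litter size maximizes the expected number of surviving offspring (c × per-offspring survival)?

Expected surviving offspring = c × s(c):
  c=2: 2 × 0.610 = 1.220
  c=3: 3 × 0.485 = 1.455
  c=4: 4 × 0.360 = 1.440
  c=5: 5 × 0.235 = 1.175
Maximum at c = 3 (1.455 surviving offspring).

3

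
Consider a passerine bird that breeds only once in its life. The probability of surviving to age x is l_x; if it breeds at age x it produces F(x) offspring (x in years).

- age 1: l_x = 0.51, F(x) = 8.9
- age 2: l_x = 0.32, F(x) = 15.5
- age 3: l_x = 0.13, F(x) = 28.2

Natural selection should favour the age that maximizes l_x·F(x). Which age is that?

Expected offspring if breeding at age x = l_x × F(x):
  age 1: 0.51 × 8.9 = 4.539
  age 2: 0.32 × 15.5 = 4.960
  age 3: 0.13 × 28.2 = 3.666
Maximum at age 2 (4.960).

2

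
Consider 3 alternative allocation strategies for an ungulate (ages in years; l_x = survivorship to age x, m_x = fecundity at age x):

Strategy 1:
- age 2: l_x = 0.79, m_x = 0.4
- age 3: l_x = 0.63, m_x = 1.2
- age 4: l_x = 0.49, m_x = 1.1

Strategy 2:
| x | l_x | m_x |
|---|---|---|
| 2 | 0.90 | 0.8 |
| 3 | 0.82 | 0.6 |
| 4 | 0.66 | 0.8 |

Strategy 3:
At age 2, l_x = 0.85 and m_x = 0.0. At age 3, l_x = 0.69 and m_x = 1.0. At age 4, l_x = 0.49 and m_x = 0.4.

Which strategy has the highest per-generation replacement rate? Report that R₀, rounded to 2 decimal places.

1.74

Strategy 1: R₀ = 0.79×0.4 + 0.63×1.2 + 0.49×1.1 = 1.6110
Strategy 2: R₀ = 0.90×0.8 + 0.82×0.6 + 0.66×0.8 = 1.7400
Strategy 3: R₀ = 0.85×0.0 + 0.69×1.0 + 0.49×0.4 = 0.8860
Highest R₀: strategy 2 with 1.7400.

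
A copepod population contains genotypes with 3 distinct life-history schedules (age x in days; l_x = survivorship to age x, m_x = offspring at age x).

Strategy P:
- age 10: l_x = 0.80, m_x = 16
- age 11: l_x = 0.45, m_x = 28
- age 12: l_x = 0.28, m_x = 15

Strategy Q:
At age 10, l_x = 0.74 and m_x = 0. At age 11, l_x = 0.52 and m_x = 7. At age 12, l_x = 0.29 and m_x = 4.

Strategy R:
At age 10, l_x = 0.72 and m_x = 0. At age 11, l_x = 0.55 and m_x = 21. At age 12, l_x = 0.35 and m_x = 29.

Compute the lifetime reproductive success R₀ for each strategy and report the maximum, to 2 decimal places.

Strategy P: R₀ = 0.80×16 + 0.45×28 + 0.28×15 = 29.6000
Strategy Q: R₀ = 0.74×0 + 0.52×7 + 0.29×4 = 4.8000
Strategy R: R₀ = 0.72×0 + 0.55×21 + 0.35×29 = 21.7000
Highest R₀: strategy P with 29.6000.

29.60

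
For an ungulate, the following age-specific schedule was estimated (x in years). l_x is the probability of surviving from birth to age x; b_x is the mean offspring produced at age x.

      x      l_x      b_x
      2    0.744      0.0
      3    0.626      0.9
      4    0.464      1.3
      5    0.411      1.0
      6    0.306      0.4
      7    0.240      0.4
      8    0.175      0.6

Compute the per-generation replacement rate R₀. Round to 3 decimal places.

1.901

R₀ = Σ l_x b_x:
  age 2: 0.744 × 0.0 = 0.0000
  age 3: 0.626 × 0.9 = 0.5634
  age 4: 0.464 × 1.3 = 0.6032
  age 5: 0.411 × 1.0 = 0.4110
  age 6: 0.306 × 0.4 = 0.1224
  age 7: 0.240 × 0.4 = 0.0960
  age 8: 0.175 × 0.6 = 0.1050
R₀ = 0.0000 + 0.5634 + 0.6032 + 0.4110 + 0.1224 + 0.0960 + 0.1050 = 1.9010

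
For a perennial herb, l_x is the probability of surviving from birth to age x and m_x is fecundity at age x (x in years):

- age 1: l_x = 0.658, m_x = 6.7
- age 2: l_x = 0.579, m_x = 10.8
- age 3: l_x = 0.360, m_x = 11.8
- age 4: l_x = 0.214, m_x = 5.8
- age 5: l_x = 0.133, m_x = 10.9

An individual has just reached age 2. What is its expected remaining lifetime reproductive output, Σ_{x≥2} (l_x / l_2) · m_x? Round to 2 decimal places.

22.78

l_2 = 0.579. Conditional survival from age 2 to x is l_x / l_2.
  x=2: (0.579/0.579) × 10.8 = 10.8000
  x=3: (0.360/0.579) × 11.8 = 7.3368
  x=4: (0.214/0.579) × 5.8 = 2.1437
  x=5: (0.133/0.579) × 10.9 = 2.5038
Sum = 10.8000 + 7.3368 + 2.1437 + 2.5038 = 22.7843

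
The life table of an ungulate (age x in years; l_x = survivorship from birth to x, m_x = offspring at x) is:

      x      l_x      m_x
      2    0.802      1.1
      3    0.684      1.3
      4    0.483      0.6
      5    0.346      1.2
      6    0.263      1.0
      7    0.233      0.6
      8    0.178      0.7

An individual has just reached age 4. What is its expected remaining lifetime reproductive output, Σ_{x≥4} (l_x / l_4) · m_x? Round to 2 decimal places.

l_4 = 0.483. Conditional survival from age 4 to x is l_x / l_4.
  x=4: (0.483/0.483) × 0.6 = 0.6000
  x=5: (0.346/0.483) × 1.2 = 0.8596
  x=6: (0.263/0.483) × 1.0 = 0.5445
  x=7: (0.233/0.483) × 0.6 = 0.2894
  x=8: (0.178/0.483) × 0.7 = 0.2580
Sum = 0.6000 + 0.8596 + 0.5445 + 0.2894 + 0.2580 = 2.5516

2.55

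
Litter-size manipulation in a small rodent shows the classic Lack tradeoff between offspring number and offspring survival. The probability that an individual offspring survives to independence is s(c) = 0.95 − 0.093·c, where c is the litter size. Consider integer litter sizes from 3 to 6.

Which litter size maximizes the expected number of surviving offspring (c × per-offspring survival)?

5

Expected surviving offspring = c × s(c):
  c=3: 3 × 0.671 = 2.013
  c=4: 4 × 0.578 = 2.312
  c=5: 5 × 0.485 = 2.425
  c=6: 6 × 0.392 = 2.352
Maximum at c = 5 (2.425 surviving offspring).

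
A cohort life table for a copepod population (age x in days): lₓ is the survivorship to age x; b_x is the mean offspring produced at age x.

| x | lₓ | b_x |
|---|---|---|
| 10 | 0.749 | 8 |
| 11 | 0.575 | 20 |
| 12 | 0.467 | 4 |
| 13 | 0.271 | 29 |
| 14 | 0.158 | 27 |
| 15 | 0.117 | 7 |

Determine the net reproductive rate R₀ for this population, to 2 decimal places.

32.30

R₀ = Σ lₓ b_x:
  age 10: 0.749 × 8 = 5.9920
  age 11: 0.575 × 20 = 11.5000
  age 12: 0.467 × 4 = 1.8680
  age 13: 0.271 × 29 = 7.8590
  age 14: 0.158 × 27 = 4.2660
  age 15: 0.117 × 7 = 0.8190
R₀ = 5.9920 + 11.5000 + 1.8680 + 7.8590 + 4.2660 + 0.8190 = 32.3040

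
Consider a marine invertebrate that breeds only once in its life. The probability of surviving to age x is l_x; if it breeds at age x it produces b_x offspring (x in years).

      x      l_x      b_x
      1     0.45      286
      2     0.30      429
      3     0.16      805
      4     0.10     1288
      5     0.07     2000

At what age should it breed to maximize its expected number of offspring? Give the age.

5

Expected offspring if breeding at age x = l_x × b_x:
  age 1: 0.45 × 286 = 128.700
  age 2: 0.30 × 429 = 128.700
  age 3: 0.16 × 805 = 128.800
  age 4: 0.10 × 1288 = 128.800
  age 5: 0.07 × 2000 = 140.000
Maximum at age 5 (140.000).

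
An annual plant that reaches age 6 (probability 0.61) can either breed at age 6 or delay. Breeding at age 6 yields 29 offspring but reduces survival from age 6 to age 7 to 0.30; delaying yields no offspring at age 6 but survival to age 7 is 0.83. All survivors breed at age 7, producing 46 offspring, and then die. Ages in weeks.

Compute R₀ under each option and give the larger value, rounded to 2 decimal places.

breed at age 6: R₀ = 0.61 × (29 + 0.30 × 46) = 0.61 × 42.8000 = 26.1080
delay to age 7: R₀ = 0.61 × (0.83 × 46) = 0.61 × 38.1800 = 23.2898
Higher: breed at age 6 (26.1080).

26.11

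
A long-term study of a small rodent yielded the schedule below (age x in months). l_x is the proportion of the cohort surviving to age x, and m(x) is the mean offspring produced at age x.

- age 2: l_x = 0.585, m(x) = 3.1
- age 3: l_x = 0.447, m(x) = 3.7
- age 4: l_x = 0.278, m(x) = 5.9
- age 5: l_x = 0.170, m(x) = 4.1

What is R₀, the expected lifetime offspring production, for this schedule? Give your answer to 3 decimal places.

5.805

R₀ = Σ l_x m(x):
  age 2: 0.585 × 3.1 = 1.8135
  age 3: 0.447 × 3.7 = 1.6539
  age 4: 0.278 × 5.9 = 1.6402
  age 5: 0.170 × 4.1 = 0.6970
R₀ = 1.8135 + 1.6539 + 1.6402 + 0.6970 = 5.8046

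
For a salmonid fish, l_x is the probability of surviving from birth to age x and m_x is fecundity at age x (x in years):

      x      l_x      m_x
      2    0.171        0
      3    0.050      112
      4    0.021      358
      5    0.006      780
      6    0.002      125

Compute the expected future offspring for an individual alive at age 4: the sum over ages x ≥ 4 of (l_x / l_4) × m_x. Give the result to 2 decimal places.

592.76

l_4 = 0.021. Conditional survival from age 4 to x is l_x / l_4.
  x=4: (0.021/0.021) × 358 = 358.0000
  x=5: (0.006/0.021) × 780 = 222.8571
  x=6: (0.002/0.021) × 125 = 11.9048
Sum = 358.0000 + 222.8571 + 11.9048 = 592.7619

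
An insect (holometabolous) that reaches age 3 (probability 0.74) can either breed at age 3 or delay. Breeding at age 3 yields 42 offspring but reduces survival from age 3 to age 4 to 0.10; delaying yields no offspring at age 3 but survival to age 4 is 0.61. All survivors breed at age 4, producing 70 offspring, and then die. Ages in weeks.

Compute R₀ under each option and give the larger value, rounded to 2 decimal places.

breed at age 3: R₀ = 0.74 × (42 + 0.10 × 70) = 0.74 × 49.0000 = 36.2600
delay to age 4: R₀ = 0.74 × (0.61 × 70) = 0.74 × 42.7000 = 31.5980
Higher: breed at age 3 (36.2600).

36.26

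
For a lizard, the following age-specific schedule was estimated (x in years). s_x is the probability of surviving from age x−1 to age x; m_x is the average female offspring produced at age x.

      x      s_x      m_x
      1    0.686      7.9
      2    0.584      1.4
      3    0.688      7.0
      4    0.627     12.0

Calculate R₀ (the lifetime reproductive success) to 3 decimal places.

Survivorship from birth: l_x = s_1·s_2·…·s_x.
  l_1 = 0.68600
  l_2 = 0.40062
  l_3 = 0.27563
  l_4 = 0.17282
R₀ = Σ l_x m_x:
  age 1: 0.68600 × 7.9 = 5.4194
  age 2: 0.40062 × 1.4 = 0.5609
  age 3: 0.27563 × 7.0 = 1.9294
  age 4: 0.17282 × 12.0 = 2.0738
R₀ = 5.4194 + 0.5609 + 1.9294 + 2.0738 = 9.9835

9.984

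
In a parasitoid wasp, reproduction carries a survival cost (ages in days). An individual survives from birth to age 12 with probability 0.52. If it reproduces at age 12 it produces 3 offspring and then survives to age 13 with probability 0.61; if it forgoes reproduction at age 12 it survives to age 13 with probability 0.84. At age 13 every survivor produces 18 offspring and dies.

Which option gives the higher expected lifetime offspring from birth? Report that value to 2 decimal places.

7.86

breed at age 12: R₀ = 0.52 × (3 + 0.61 × 18) = 0.52 × 13.9800 = 7.2696
delay to age 13: R₀ = 0.52 × (0.84 × 18) = 0.52 × 15.1200 = 7.8624
Higher: delay to age 13 (7.8624).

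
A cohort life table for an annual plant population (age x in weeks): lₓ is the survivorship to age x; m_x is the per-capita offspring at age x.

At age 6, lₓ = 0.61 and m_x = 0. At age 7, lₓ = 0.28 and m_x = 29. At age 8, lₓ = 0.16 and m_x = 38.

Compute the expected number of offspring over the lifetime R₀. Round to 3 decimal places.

R₀ = Σ lₓ m_x:
  age 6: 0.61 × 0 = 0.0000
  age 7: 0.28 × 29 = 8.1200
  age 8: 0.16 × 38 = 6.0800
R₀ = 0.0000 + 8.1200 + 6.0800 = 14.2000

14.200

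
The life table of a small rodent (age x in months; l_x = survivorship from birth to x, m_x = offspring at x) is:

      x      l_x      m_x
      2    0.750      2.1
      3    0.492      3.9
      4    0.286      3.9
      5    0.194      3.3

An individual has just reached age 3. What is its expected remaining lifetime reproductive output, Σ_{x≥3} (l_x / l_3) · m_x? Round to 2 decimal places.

l_3 = 0.492. Conditional survival from age 3 to x is l_x / l_3.
  x=3: (0.492/0.492) × 3.9 = 3.9000
  x=4: (0.286/0.492) × 3.9 = 2.2671
  x=5: (0.194/0.492) × 3.3 = 1.3012
Sum = 3.9000 + 2.2671 + 1.3012 = 7.4683

7.47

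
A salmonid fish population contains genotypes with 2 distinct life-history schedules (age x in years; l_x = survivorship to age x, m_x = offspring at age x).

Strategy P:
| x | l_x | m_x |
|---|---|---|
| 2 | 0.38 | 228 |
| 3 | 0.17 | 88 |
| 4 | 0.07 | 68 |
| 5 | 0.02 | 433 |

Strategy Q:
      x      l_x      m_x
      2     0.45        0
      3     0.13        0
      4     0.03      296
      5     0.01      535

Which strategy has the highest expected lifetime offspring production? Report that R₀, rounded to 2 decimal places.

Strategy P: R₀ = 0.38×228 + 0.17×88 + 0.07×68 + 0.02×433 = 115.0200
Strategy Q: R₀ = 0.45×0 + 0.13×0 + 0.03×296 + 0.01×535 = 14.2300
Highest R₀: strategy P with 115.0200.

115.02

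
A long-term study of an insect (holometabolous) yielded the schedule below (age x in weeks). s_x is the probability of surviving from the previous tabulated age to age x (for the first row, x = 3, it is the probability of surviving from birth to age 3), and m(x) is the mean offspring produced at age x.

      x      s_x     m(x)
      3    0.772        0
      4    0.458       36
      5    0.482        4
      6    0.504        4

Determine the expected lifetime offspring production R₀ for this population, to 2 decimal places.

Survivorship from birth: l_x = s_3·s_4·…·s_x.
  l_3 = 0.77200
  l_4 = 0.35358
  l_5 = 0.17042
  l_6 = 0.08589
R₀ = Σ l_x m(x):
  age 3: 0.77200 × 0 = 0.0000
  age 4: 0.35358 × 36 = 12.7289
  age 5: 0.17042 × 4 = 0.6817
  age 6: 0.08589 × 4 = 0.3436
R₀ = 0.0000 + 12.7289 + 0.6817 + 0.3436 = 13.7541

13.75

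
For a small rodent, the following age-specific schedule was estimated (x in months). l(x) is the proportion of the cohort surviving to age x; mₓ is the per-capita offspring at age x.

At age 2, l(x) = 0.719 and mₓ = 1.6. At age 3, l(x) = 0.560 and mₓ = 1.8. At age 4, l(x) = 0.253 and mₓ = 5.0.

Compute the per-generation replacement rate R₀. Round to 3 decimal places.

R₀ = Σ l(x) mₓ:
  age 2: 0.719 × 1.6 = 1.1504
  age 3: 0.560 × 1.8 = 1.0080
  age 4: 0.253 × 5.0 = 1.2650
R₀ = 1.1504 + 1.0080 + 1.2650 = 3.4234

3.423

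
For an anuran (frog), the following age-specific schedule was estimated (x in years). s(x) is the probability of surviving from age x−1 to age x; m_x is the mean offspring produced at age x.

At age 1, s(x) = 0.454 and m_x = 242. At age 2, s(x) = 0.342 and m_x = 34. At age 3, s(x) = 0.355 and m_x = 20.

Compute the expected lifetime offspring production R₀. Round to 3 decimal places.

116.250

Survivorship from birth: l_x = s_1·s_2·…·s_x.
  l_1 = 0.45400
  l_2 = 0.15527
  l_3 = 0.05512
R₀ = Σ l_x m_x:
  age 1: 0.45400 × 242 = 109.8680
  age 2: 0.15527 × 34 = 5.2792
  age 3: 0.05512 × 20 = 1.1024
R₀ = 109.8680 + 5.2792 + 1.1024 = 116.2496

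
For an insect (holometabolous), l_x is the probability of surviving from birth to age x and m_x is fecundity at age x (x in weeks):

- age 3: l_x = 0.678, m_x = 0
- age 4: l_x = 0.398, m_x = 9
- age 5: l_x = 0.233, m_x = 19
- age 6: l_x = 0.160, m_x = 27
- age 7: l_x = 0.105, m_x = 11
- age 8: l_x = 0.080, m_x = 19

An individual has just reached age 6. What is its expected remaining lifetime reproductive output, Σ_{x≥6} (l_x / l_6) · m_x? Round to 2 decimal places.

43.72

l_6 = 0.160. Conditional survival from age 6 to x is l_x / l_6.
  x=6: (0.160/0.160) × 27 = 27.0000
  x=7: (0.105/0.160) × 11 = 7.2188
  x=8: (0.080/0.160) × 19 = 9.5000
Sum = 27.0000 + 7.2188 + 9.5000 = 43.7188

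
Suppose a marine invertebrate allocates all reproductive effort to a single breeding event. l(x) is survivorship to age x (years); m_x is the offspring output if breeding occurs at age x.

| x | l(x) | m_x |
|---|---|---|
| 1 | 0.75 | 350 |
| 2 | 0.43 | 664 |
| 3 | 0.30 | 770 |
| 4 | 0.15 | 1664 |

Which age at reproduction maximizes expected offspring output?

Expected offspring if breeding at age x = l(x) × m_x:
  age 1: 0.75 × 350 = 262.500
  age 2: 0.43 × 664 = 285.520
  age 3: 0.30 × 770 = 231.000
  age 4: 0.15 × 1664 = 249.600
Maximum at age 2 (285.520).

2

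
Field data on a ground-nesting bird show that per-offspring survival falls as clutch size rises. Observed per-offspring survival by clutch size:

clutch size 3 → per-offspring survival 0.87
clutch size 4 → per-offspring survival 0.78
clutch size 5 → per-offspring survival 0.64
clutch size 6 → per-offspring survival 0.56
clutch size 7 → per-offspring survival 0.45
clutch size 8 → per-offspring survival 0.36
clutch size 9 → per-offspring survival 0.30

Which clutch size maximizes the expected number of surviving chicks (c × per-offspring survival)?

6

Expected surviving chicks = c × s(c):
  c=3: 3 × 0.87 = 2.610
  c=4: 4 × 0.78 = 3.120
  c=5: 5 × 0.64 = 3.200
  c=6: 6 × 0.56 = 3.360
  c=7: 7 × 0.45 = 3.150
  c=8: 8 × 0.36 = 2.880
  c=9: 9 × 0.30 = 2.700
Maximum at c = 6 (3.360 surviving chicks).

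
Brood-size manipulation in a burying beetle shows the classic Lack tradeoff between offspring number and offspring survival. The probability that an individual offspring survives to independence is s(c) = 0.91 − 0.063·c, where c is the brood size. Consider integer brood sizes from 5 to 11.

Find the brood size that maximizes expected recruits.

Expected recruits = c × s(c):
  c=5: 5 × 0.595 = 2.975
  c=6: 6 × 0.532 = 3.192
  c=7: 7 × 0.469 = 3.283
  c=8: 8 × 0.406 = 3.248
  c=9: 9 × 0.343 = 3.087
  c=10: 10 × 0.280 = 2.800
  c=11: 11 × 0.217 = 2.387
Maximum at c = 7 (3.283 recruits).

7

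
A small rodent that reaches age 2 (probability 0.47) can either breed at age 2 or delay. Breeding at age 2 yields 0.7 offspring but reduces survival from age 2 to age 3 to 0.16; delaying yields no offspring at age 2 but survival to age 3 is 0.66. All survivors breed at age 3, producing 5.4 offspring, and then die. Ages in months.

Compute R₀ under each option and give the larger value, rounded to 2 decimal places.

1.68

breed at age 2: R₀ = 0.47 × (0.7 + 0.16 × 5.4) = 0.47 × 1.5640 = 0.7351
delay to age 3: R₀ = 0.47 × (0.66 × 5.4) = 0.47 × 3.5640 = 1.6751
Higher: delay to age 3 (1.6751).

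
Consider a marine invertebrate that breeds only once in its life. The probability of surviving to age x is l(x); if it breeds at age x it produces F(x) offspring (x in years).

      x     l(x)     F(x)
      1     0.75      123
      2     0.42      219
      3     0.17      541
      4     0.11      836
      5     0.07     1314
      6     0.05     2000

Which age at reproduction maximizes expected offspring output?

Expected offspring if breeding at age x = l(x) × F(x):
  age 1: 0.75 × 123 = 92.250
  age 2: 0.42 × 219 = 91.980
  age 3: 0.17 × 541 = 91.970
  age 4: 0.11 × 836 = 91.960
  age 5: 0.07 × 1314 = 91.980
  age 6: 0.05 × 2000 = 100.000
Maximum at age 6 (100.000).

6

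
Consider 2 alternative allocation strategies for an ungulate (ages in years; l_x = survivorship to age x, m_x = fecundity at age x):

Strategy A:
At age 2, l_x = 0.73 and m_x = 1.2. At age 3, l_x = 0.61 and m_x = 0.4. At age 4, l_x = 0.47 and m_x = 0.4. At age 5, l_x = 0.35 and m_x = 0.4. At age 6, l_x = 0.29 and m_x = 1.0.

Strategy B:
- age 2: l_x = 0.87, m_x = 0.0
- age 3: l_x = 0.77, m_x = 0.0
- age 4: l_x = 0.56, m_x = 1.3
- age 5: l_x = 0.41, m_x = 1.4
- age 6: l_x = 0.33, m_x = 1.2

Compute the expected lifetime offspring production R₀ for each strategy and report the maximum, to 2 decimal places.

Strategy A: R₀ = 0.73×1.2 + 0.61×0.4 + 0.47×0.4 + 0.35×0.4 + 0.29×1.0 = 1.7380
Strategy B: R₀ = 0.87×0.0 + 0.77×0.0 + 0.56×1.3 + 0.41×1.4 + 0.33×1.2 = 1.6980
Highest R₀: strategy A with 1.7380.

1.74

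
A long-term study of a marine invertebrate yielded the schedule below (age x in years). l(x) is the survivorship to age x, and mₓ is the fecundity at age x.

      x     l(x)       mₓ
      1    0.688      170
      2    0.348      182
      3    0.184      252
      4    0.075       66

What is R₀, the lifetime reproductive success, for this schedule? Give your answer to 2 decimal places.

231.61

R₀ = Σ l(x) mₓ:
  age 1: 0.688 × 170 = 116.9600
  age 2: 0.348 × 182 = 63.3360
  age 3: 0.184 × 252 = 46.3680
  age 4: 0.075 × 66 = 4.9500
R₀ = 116.9600 + 63.3360 + 46.3680 + 4.9500 = 231.6140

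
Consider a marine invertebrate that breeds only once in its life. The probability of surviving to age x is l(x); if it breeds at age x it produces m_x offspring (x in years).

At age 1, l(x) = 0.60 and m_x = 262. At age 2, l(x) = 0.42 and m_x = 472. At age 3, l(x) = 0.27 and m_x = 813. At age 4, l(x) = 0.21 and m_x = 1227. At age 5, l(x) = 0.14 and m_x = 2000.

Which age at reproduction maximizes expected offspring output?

5

Expected offspring if breeding at age x = l(x) × m_x:
  age 1: 0.60 × 262 = 157.200
  age 2: 0.42 × 472 = 198.240
  age 3: 0.27 × 813 = 219.510
  age 4: 0.21 × 1227 = 257.670
  age 5: 0.14 × 2000 = 280.000
Maximum at age 5 (280.000).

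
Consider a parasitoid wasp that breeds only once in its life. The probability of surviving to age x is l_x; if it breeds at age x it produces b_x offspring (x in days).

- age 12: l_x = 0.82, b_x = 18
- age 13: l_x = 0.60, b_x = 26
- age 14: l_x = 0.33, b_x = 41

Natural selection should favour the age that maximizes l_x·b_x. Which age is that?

13

Expected offspring if breeding at age x = l_x × b_x:
  age 12: 0.82 × 18 = 14.760
  age 13: 0.60 × 26 = 15.600
  age 14: 0.33 × 41 = 13.530
Maximum at age 13 (15.600).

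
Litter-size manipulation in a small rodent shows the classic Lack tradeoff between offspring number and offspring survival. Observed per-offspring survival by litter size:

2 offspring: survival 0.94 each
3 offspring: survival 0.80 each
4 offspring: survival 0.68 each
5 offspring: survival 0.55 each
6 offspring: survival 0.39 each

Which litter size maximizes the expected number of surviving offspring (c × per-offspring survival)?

Expected surviving offspring = c × s(c):
  c=2: 2 × 0.94 = 1.880
  c=3: 3 × 0.80 = 2.400
  c=4: 4 × 0.68 = 2.720
  c=5: 5 × 0.55 = 2.750
  c=6: 6 × 0.39 = 2.340
Maximum at c = 5 (2.750 surviving offspring).

5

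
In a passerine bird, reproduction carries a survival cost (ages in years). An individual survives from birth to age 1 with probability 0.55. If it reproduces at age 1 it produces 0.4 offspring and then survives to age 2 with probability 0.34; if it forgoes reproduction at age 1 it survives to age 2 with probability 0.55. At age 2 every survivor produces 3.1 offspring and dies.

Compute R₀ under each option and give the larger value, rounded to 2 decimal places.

breed at age 1: R₀ = 0.55 × (0.4 + 0.34 × 3.1) = 0.55 × 1.4540 = 0.7997
delay to age 2: R₀ = 0.55 × (0.55 × 3.1) = 0.55 × 1.7050 = 0.9378
Higher: delay to age 2 (0.9378).

0.94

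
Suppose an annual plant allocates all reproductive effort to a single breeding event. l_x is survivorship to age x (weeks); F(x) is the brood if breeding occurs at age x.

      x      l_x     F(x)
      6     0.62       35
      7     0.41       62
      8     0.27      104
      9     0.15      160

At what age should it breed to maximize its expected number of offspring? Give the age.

8

Expected offspring if breeding at age x = l_x × F(x):
  age 6: 0.62 × 35 = 21.700
  age 7: 0.41 × 62 = 25.420
  age 8: 0.27 × 104 = 28.080
  age 9: 0.15 × 160 = 24.000
Maximum at age 8 (28.080).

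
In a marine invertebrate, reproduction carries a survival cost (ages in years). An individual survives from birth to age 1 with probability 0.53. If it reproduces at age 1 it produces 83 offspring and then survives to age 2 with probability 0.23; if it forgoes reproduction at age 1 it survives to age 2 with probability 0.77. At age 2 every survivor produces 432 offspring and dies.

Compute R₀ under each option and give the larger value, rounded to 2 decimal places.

176.30

breed at age 1: R₀ = 0.53 × (83 + 0.23 × 432) = 0.53 × 182.3600 = 96.6508
delay to age 2: R₀ = 0.53 × (0.77 × 432) = 0.53 × 332.6400 = 176.2992
Higher: delay to age 2 (176.2992).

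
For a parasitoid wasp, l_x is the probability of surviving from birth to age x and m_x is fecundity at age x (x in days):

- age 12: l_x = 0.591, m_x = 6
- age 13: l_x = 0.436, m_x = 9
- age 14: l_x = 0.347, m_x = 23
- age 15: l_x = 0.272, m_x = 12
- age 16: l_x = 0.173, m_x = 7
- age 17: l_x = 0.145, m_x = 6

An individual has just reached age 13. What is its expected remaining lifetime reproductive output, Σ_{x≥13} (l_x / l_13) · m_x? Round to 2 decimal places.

l_13 = 0.436. Conditional survival from age 13 to x is l_x / l_13.
  x=13: (0.436/0.436) × 9 = 9.0000
  x=14: (0.347/0.436) × 23 = 18.3050
  x=15: (0.272/0.436) × 12 = 7.4862
  x=16: (0.173/0.436) × 7 = 2.7775
  x=17: (0.145/0.436) × 6 = 1.9954
Sum = 9.0000 + 18.3050 + 7.4862 + 2.7775 + 1.9954 = 39.5642

39.56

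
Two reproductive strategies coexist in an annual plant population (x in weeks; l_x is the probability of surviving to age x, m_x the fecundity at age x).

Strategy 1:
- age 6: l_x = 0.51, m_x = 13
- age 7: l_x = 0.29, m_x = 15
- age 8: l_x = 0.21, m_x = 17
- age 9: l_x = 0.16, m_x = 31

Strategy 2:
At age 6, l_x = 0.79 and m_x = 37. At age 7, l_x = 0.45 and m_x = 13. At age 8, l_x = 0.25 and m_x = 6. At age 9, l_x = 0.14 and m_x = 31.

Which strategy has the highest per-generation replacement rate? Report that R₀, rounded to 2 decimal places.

Strategy 1: R₀ = 0.51×13 + 0.29×15 + 0.21×17 + 0.16×31 = 19.5100
Strategy 2: R₀ = 0.79×37 + 0.45×13 + 0.25×6 + 0.14×31 = 40.9200
Highest R₀: strategy 2 with 40.9200.

40.92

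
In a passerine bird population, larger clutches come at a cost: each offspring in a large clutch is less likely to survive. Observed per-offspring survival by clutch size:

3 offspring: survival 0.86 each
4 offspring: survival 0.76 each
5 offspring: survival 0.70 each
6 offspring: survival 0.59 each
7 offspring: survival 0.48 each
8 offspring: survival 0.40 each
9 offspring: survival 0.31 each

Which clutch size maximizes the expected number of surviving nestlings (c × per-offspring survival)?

Expected surviving nestlings = c × s(c):
  c=3: 3 × 0.86 = 2.580
  c=4: 4 × 0.76 = 3.040
  c=5: 5 × 0.70 = 3.500
  c=6: 6 × 0.59 = 3.540
  c=7: 7 × 0.48 = 3.360
  c=8: 8 × 0.40 = 3.200
  c=9: 9 × 0.31 = 2.790
Maximum at c = 6 (3.540 surviving nestlings).

6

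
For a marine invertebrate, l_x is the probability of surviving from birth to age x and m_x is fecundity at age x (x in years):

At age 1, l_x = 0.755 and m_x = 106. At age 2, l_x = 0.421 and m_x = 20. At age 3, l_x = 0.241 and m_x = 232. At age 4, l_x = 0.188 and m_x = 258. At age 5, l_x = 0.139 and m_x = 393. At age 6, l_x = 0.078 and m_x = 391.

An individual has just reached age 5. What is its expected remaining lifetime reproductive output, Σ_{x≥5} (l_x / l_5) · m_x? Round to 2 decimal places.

612.41

l_5 = 0.139. Conditional survival from age 5 to x is l_x / l_5.
  x=5: (0.139/0.139) × 393 = 393.0000
  x=6: (0.078/0.139) × 391 = 219.4101
Sum = 393.0000 + 219.4101 = 612.4101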